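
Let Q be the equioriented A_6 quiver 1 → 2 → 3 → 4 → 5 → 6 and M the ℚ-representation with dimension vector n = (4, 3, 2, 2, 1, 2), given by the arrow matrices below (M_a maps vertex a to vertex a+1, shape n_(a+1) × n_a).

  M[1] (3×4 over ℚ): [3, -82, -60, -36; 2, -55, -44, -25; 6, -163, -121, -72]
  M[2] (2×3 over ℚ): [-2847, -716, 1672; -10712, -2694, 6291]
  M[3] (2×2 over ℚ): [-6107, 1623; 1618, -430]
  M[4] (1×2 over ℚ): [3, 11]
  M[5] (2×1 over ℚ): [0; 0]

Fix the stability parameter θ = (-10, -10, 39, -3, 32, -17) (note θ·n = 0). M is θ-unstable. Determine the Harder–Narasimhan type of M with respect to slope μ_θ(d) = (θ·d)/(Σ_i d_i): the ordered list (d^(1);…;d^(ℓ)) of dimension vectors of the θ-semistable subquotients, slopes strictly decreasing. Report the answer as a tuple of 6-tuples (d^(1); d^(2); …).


Barcode: M ≅ I[1,1], I[1,2], I[1,4], I[1,5], I[6,6]^2. HN layers by μ_θ (4 steps, strictly decreasing):
  μ^(1)=32; μ^(2)=18; μ^(3)=-10; μ^(4)=-17

((0, 0, 0, 0, 1, 0); (0, 0, 2, 2, 0, 0); (4, 3, 0, 0, 0, 0); (0, 0, 0, 0, 0, 2))


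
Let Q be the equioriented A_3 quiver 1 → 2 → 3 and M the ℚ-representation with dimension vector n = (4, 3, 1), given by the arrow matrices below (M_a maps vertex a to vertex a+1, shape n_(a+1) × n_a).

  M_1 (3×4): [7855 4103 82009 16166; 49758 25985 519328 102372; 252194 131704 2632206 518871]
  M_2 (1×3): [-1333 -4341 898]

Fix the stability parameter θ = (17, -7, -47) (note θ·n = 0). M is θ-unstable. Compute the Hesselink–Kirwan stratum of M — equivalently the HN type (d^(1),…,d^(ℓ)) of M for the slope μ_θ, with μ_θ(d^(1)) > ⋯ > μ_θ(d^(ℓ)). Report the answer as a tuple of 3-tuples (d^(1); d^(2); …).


Barcode: M ≅ I[1,1], I[1,2]^2, I[1,3]. HN layers by μ_θ (3 steps, strictly decreasing):
  μ^(1)=17; μ^(2)=5; μ^(3)=-37/3

((1, 0, 0); (2, 2, 0); (1, 1, 1))


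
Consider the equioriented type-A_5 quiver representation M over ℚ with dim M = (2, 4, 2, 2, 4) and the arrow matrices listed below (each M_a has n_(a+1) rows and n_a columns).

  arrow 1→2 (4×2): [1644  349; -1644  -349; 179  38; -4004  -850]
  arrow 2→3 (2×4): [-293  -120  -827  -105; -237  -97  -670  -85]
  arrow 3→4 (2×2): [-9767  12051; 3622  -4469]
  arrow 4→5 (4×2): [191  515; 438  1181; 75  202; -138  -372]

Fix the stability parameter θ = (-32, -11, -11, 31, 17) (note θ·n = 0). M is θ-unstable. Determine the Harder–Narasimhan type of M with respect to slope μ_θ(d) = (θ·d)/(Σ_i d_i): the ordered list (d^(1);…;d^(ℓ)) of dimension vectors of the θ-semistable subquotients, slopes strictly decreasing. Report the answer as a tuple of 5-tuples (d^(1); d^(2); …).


Interval decomposition of M: I[1,2], I[1,5], I[2,2], I[2,5], I[5,5]^2.
HN type (ℓ=4): μ^(1)=24; μ^(2)=17; μ^(3)=-11; μ^(4)=-32

((0, 0, 0, 2, 2); (0, 0, 0, 0, 2); (0, 4, 2, 0, 0); (2, 0, 0, 0, 0))


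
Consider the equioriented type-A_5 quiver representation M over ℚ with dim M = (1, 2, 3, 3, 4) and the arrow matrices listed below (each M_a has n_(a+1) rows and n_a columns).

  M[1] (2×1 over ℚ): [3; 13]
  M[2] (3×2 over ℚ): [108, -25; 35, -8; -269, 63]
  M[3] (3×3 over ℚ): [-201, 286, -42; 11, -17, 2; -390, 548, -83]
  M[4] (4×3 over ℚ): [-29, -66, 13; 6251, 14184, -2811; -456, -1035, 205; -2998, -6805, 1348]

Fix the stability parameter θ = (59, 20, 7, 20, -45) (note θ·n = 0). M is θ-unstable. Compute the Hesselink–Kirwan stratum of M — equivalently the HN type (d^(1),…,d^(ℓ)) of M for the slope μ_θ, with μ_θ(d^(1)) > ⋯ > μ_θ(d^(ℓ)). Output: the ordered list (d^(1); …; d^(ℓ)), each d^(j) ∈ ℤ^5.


Via rank(M_{q-1}∘⋯∘M_p): M ≅ I[1,5], I[2,5], I[3,5], I[5,5].
μ_θ-semistable layers: μ^(1)=61/5; μ^(2)=1/2; μ^(3)=-6; μ^(4)=-45

((1, 1, 1, 1, 1); (0, 1, 1, 1, 1); (0, 0, 1, 1, 1); (0, 0, 0, 0, 1))


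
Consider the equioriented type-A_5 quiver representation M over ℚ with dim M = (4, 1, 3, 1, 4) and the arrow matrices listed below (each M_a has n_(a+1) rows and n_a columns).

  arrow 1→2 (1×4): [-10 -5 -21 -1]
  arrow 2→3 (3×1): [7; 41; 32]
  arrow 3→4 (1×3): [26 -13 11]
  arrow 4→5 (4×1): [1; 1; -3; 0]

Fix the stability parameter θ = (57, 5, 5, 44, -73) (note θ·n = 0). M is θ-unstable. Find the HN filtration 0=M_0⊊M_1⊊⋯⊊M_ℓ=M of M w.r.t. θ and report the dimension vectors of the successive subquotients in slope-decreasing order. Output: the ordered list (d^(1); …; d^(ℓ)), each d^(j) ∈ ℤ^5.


Barcode: M ≅ I[1,1]^3, I[1,5], I[3,3]^2, I[5,5]^3. HN layers by μ_θ (4 steps, strictly decreasing):
  μ^(1)=57; μ^(2)=38/5; μ^(3)=5; μ^(4)=-73

((3, 0, 0, 0, 0); (1, 1, 1, 1, 1); (0, 0, 2, 0, 0); (0, 0, 0, 0, 3))


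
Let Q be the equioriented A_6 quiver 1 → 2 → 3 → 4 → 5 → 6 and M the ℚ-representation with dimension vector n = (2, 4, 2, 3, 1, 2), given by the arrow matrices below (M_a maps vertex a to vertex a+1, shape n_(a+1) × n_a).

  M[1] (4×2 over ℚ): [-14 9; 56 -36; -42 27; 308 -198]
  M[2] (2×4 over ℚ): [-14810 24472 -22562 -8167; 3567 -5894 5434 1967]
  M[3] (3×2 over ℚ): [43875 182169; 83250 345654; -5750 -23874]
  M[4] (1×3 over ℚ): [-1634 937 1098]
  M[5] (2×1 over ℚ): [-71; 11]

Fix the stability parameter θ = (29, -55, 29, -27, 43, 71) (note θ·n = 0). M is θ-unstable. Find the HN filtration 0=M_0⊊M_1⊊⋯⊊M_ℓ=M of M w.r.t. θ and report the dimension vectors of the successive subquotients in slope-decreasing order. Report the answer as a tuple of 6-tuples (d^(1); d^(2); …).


Via rank(M_{q-1}∘⋯∘M_p): M ≅ I[1,1], I[1,4], I[2,2]^2, I[2,3], I[4,4], I[4,6], I[6,6].
μ_θ-semistable layers: μ^(1)=71; μ^(2)=43; μ^(3)=29; μ^(4)=1; μ^(5)=-13; μ^(6)=-27; μ^(7)=-55

((0, 0, 0, 0, 0, 2); (0, 0, 0, 0, 1, 0); (1, 0, 1, 0, 0, 0); (0, 0, 1, 1, 0, 0); (1, 1, 0, 0, 0, 0); (0, 0, 0, 2, 0, 0); (0, 3, 0, 0, 0, 0))


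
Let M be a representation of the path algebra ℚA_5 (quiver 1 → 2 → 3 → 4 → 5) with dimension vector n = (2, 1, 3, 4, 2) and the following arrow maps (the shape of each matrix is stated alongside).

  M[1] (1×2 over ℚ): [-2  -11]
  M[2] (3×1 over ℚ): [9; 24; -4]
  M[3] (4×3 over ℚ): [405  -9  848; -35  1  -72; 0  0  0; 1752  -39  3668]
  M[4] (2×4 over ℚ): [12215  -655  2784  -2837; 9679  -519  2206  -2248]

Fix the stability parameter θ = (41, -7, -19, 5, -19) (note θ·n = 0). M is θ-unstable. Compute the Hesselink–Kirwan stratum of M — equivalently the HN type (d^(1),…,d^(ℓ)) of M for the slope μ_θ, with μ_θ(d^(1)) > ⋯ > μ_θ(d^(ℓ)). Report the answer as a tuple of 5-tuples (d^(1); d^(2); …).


Via rank(M_{q-1}∘⋯∘M_p): M ≅ I[1,1], I[1,4], I[3,3], I[3,5], I[4,4], I[4,5].
μ_θ-semistable layers: μ^(1)=41; μ^(2)=5; μ^(3)=-7; μ^(4)=-19

((1, 0, 0, 0, 0); (1, 1, 1, 2, 0); (0, 0, 0, 2, 2); (0, 0, 2, 0, 0))


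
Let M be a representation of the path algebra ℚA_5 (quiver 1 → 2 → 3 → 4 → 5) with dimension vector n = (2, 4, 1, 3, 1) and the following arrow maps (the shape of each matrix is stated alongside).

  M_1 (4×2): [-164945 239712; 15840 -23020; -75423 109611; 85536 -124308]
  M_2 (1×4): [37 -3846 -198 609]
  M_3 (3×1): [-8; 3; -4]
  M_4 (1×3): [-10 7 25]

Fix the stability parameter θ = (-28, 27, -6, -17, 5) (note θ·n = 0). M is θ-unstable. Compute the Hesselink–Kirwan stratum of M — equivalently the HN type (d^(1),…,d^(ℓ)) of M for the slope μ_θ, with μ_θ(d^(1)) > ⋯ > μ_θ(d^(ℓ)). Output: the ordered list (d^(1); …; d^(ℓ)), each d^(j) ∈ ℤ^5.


Barcode: M ≅ I[1,2], I[1,5], I[2,2]^2, I[4,4]^2. HN layers by μ_θ (5 steps, strictly decreasing):
  μ^(1)=27; μ^(2)=5; μ^(3)=4/3; μ^(4)=-17; μ^(5)=-28

((0, 3, 0, 0, 0); (0, 0, 0, 0, 1); (0, 1, 1, 1, 0); (0, 0, 0, 2, 0); (2, 0, 0, 0, 0))


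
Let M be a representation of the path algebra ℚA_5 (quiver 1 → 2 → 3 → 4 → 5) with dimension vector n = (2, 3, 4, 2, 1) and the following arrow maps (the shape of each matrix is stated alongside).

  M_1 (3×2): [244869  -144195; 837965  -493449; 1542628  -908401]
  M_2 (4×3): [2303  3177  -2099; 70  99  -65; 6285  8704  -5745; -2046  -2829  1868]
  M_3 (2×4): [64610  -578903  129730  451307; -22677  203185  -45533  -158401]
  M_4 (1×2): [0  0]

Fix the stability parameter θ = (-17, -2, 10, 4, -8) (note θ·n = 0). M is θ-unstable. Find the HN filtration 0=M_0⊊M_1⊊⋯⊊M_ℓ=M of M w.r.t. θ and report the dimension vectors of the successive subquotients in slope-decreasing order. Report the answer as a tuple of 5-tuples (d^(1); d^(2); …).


Barcode: M ≅ I[1,4]^2, I[2,3], I[3,3], I[5,5]. HN layers by μ_θ (5 steps, strictly decreasing):
  μ^(1)=10; μ^(2)=7; μ^(3)=-2; μ^(4)=-8; μ^(5)=-17

((0, 0, 2, 0, 0); (0, 0, 2, 2, 0); (0, 3, 0, 0, 0); (0, 0, 0, 0, 1); (2, 0, 0, 0, 0))


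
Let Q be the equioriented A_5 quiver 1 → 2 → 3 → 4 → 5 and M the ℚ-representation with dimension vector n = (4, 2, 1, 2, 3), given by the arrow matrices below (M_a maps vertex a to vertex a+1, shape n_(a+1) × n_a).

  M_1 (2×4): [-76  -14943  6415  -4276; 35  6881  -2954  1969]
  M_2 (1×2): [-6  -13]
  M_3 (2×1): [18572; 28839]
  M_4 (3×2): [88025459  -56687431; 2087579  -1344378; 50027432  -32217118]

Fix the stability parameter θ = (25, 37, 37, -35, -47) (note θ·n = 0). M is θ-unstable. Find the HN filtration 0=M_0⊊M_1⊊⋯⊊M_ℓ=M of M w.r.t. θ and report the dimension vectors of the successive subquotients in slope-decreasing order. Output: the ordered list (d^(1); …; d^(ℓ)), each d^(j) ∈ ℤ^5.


Barcode: M ≅ I[1,1]^2, I[1,2], I[1,5], I[4,5], I[5,5]. HN layers by μ_θ (5 steps, strictly decreasing):
  μ^(1)=37; μ^(2)=25; μ^(3)=17/5; μ^(4)=-41; μ^(5)=-47

((0, 1, 0, 0, 0); (3, 0, 0, 0, 0); (1, 1, 1, 1, 1); (0, 0, 0, 1, 1); (0, 0, 0, 0, 1))


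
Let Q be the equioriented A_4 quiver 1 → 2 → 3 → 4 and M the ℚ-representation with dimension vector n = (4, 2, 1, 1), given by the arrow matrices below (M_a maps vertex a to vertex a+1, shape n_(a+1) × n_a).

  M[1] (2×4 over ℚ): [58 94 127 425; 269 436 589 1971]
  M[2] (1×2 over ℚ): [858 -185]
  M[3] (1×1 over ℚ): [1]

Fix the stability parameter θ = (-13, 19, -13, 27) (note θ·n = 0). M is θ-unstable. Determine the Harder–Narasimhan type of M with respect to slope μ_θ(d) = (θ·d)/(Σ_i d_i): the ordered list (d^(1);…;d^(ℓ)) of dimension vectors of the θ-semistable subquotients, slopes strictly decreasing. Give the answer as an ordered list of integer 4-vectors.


Barcode: M ≅ I[1,1]^2, I[1,2], I[1,4]. HN layers by μ_θ (4 steps, strictly decreasing):
  μ^(1)=27; μ^(2)=19; μ^(3)=3; μ^(4)=-13

((0, 0, 0, 1); (0, 1, 0, 0); (0, 1, 1, 0); (4, 0, 0, 0))


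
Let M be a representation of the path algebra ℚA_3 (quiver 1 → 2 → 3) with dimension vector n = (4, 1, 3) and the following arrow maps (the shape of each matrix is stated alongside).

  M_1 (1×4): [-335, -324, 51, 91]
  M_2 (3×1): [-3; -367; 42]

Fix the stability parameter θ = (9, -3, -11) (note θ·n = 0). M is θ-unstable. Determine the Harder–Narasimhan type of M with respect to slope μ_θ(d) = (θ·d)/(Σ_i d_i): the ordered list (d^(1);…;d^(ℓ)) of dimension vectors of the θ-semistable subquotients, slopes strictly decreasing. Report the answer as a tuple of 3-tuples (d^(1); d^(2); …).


Interval decomposition of M: I[1,1]^3, I[1,3], I[3,3]^2.
HN type (ℓ=3): μ^(1)=9; μ^(2)=-5/3; μ^(3)=-11

((3, 0, 0); (1, 1, 1); (0, 0, 2))


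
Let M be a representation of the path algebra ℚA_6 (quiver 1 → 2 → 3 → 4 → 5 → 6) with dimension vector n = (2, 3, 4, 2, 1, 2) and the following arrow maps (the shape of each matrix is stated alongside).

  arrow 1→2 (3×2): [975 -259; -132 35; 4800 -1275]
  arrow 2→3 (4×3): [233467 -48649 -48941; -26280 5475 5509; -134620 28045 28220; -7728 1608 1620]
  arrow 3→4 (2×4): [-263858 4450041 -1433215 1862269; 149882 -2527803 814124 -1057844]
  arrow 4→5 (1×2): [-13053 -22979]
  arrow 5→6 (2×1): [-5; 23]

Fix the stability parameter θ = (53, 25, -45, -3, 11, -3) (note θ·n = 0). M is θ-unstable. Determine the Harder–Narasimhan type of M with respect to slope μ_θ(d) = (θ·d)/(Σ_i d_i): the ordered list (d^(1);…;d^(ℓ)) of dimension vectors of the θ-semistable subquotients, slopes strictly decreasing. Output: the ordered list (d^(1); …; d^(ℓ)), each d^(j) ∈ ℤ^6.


Via rank(M_{q-1}∘⋯∘M_p): M ≅ I[1,4], I[1,6], I[2,3], I[3,3], I[6,6].
μ_θ-semistable layers: μ^(1)=15/2; μ^(2)=19/3; μ^(3)=-3; μ^(4)=-10; μ^(5)=-45

((1, 1, 1, 1, 0, 0); (1, 1, 1, 1, 1, 1); (0, 0, 0, 0, 0, 1); (0, 1, 1, 0, 0, 0); (0, 0, 1, 0, 0, 0))


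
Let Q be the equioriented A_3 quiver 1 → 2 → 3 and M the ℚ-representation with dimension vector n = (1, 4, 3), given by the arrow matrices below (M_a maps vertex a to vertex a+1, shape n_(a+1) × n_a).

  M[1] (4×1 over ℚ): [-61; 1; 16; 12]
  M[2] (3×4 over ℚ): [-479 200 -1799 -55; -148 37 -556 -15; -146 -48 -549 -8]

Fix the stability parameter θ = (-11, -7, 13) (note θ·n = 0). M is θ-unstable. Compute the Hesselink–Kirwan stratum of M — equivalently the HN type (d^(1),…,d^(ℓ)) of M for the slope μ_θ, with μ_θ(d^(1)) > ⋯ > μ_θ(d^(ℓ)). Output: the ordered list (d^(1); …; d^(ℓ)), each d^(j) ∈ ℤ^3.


Interval decomposition of M: I[1,3], I[2,2], I[2,3]^2.
HN type (ℓ=3): μ^(1)=13; μ^(2)=-7; μ^(3)=-11

((0, 0, 3); (0, 4, 0); (1, 0, 0))


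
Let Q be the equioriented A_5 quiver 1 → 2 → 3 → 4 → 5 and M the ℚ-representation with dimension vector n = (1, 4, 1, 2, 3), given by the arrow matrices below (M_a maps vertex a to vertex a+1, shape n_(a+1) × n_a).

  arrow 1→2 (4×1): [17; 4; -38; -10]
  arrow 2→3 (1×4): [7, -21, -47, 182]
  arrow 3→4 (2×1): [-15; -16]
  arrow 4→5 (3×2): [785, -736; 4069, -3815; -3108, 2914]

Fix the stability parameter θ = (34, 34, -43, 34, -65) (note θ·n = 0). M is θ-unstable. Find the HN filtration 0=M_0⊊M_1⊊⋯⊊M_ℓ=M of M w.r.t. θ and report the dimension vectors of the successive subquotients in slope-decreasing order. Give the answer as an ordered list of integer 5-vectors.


Interval decomposition of M: I[1,5], I[2,2]^3, I[4,5], I[5,5].
HN type (ℓ=4): μ^(1)=34; μ^(2)=-6/5; μ^(3)=-31/2; μ^(4)=-65

((0, 3, 0, 0, 0); (1, 1, 1, 1, 1); (0, 0, 0, 1, 1); (0, 0, 0, 0, 1))


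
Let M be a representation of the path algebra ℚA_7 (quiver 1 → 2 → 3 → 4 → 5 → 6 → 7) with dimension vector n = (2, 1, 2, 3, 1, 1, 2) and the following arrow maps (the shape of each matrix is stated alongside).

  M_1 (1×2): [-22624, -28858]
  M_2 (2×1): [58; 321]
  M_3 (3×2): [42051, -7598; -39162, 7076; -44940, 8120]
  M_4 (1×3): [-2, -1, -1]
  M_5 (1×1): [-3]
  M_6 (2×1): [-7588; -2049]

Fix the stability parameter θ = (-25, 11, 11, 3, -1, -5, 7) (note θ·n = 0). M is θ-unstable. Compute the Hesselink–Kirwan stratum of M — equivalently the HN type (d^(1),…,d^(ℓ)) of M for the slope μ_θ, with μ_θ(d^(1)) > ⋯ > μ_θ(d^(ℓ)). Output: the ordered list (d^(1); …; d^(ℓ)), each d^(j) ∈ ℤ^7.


Interval decomposition of M: I[1,1], I[1,3], I[3,4], I[4,4], I[4,7], I[7,7].
HN type (ℓ=5): μ^(1)=11; μ^(2)=7; μ^(3)=3; μ^(4)=-1; μ^(5)=-25

((0, 1, 1, 0, 0, 0, 0); (0, 0, 1, 1, 0, 0, 2); (0, 0, 0, 1, 0, 0, 0); (0, 0, 0, 1, 1, 1, 0); (2, 0, 0, 0, 0, 0, 0))


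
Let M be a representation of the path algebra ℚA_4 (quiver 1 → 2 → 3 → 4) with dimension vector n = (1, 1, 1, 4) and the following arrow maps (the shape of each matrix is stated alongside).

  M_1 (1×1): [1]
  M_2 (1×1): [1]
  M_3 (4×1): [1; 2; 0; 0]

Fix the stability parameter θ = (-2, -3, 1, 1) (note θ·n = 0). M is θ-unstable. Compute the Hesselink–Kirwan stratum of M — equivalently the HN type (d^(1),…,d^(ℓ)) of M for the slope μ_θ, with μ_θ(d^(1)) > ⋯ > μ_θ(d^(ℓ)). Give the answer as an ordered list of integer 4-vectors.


Interval decomposition of M: I[1,4], I[4,4]^3.
HN type (ℓ=2): μ^(1)=1; μ^(2)=-5/2

((0, 0, 1, 4); (1, 1, 0, 0))


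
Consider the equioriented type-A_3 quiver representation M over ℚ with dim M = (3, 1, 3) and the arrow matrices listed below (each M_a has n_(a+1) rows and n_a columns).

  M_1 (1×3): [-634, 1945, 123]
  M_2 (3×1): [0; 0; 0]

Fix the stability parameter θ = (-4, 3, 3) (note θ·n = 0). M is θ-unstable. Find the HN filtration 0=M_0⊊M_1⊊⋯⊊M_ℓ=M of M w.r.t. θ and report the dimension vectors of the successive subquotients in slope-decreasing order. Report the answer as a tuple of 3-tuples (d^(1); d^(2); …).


Via rank(M_{q-1}∘⋯∘M_p): M ≅ I[1,1]^2, I[1,2], I[3,3]^3.
μ_θ-semistable layers: μ^(1)=3; μ^(2)=-4

((0, 1, 3); (3, 0, 0))


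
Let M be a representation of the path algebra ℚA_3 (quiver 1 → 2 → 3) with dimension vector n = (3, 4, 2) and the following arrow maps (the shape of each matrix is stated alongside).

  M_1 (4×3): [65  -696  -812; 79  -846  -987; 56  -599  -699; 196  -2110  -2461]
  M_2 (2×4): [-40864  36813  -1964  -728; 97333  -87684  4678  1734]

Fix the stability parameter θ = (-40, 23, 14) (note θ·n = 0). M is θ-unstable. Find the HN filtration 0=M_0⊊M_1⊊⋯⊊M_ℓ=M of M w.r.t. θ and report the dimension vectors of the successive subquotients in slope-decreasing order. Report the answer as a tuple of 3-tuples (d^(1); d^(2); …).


Via rank(M_{q-1}∘⋯∘M_p): M ≅ I[1,2], I[1,3]^2, I[2,2].
μ_θ-semistable layers: μ^(1)=23; μ^(2)=37/2; μ^(3)=-40

((0, 2, 0); (0, 2, 2); (3, 0, 0))


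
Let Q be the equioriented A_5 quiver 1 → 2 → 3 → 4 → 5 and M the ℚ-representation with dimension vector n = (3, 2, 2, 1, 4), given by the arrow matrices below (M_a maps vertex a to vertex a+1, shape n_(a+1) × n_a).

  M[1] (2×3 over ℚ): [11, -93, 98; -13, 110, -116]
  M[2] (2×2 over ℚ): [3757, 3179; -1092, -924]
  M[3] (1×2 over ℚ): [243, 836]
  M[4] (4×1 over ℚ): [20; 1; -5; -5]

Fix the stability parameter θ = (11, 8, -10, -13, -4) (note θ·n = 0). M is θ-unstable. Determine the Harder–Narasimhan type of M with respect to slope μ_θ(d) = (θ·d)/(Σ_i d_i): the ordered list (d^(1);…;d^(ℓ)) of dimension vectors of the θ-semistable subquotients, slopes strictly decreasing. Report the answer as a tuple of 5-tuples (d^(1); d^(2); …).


Barcode: M ≅ I[1,1], I[1,2], I[1,5], I[3,3], I[5,5]^3. HN layers by μ_θ (5 steps, strictly decreasing):
  μ^(1)=11; μ^(2)=19/2; μ^(3)=-8/5; μ^(4)=-4; μ^(5)=-10

((1, 0, 0, 0, 0); (1, 1, 0, 0, 0); (1, 1, 1, 1, 1); (0, 0, 0, 0, 3); (0, 0, 1, 0, 0))


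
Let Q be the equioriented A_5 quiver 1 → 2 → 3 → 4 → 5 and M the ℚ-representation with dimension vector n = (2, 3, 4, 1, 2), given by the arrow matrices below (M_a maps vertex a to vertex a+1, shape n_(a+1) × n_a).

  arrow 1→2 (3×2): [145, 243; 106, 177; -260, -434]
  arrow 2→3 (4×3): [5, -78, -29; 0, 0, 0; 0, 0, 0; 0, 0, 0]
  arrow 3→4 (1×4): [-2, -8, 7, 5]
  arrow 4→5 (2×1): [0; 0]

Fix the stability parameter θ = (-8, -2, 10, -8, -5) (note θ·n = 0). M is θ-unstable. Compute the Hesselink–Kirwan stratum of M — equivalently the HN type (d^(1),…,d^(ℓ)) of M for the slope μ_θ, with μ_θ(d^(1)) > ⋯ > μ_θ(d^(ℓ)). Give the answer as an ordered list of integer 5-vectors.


Interval decomposition of M: I[1,2], I[1,4], I[2,2], I[3,3]^3, I[5,5]^2.
HN type (ℓ=5): μ^(1)=10; μ^(2)=1; μ^(3)=-2; μ^(4)=-5; μ^(5)=-8

((0, 0, 3, 0, 0); (0, 0, 1, 1, 0); (0, 3, 0, 0, 0); (0, 0, 0, 0, 2); (2, 0, 0, 0, 0))


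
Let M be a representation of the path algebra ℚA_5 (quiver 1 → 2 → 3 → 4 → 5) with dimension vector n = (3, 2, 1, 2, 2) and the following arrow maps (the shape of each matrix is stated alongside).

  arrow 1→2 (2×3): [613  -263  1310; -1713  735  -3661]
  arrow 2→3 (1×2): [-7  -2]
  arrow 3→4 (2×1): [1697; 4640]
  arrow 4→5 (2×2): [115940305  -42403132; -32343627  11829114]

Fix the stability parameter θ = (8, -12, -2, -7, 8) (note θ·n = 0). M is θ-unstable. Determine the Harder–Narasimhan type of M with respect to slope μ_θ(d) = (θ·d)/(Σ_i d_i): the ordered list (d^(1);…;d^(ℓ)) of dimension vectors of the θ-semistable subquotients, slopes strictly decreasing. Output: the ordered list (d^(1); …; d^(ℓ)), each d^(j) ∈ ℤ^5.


Interval decomposition of M: I[1,1], I[1,2], I[1,5], I[4,5].
HN type (ℓ=4): μ^(1)=8; μ^(2)=-2; μ^(3)=-13/4; μ^(4)=-7

((1, 0, 0, 0, 2); (1, 1, 0, 0, 0); (1, 1, 1, 1, 0); (0, 0, 0, 1, 0))


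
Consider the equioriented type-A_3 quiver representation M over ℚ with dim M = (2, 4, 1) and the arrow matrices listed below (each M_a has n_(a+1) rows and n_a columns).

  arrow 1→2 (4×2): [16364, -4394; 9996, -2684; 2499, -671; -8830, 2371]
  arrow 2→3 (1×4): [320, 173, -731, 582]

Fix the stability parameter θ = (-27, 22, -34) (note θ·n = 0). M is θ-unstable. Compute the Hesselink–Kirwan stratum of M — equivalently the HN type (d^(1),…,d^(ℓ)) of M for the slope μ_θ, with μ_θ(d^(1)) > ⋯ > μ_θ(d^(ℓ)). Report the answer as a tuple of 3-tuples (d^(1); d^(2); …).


Via rank(M_{q-1}∘⋯∘M_p): M ≅ I[1,2], I[1,3], I[2,2]^2.
μ_θ-semistable layers: μ^(1)=22; μ^(2)=-6; μ^(3)=-27

((0, 3, 0); (0, 1, 1); (2, 0, 0))


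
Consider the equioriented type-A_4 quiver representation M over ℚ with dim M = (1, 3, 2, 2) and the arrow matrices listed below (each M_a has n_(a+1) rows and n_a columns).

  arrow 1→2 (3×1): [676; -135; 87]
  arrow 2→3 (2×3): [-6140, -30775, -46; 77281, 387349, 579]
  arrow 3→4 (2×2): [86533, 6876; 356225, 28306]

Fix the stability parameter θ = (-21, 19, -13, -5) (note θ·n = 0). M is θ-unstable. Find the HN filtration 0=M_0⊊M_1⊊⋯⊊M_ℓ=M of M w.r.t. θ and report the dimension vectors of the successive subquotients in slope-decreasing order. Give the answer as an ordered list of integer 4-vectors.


Barcode: M ≅ I[1,4], I[2,2], I[2,4]. HN layers by μ_θ (3 steps, strictly decreasing):
  μ^(1)=19; μ^(2)=1/3; μ^(3)=-21

((0, 1, 0, 0); (0, 2, 2, 2); (1, 0, 0, 0))


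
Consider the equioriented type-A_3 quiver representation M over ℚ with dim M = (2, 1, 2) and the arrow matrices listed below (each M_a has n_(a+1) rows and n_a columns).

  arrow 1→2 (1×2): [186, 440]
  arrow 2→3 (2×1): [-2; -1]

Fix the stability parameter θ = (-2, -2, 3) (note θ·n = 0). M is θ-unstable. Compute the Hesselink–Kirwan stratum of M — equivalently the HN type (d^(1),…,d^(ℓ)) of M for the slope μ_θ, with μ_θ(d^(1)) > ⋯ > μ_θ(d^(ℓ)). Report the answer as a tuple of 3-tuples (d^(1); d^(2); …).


Interval decomposition of M: I[1,1], I[1,3], I[3,3].
HN type (ℓ=2): μ^(1)=3; μ^(2)=-2

((0, 0, 2); (2, 1, 0))


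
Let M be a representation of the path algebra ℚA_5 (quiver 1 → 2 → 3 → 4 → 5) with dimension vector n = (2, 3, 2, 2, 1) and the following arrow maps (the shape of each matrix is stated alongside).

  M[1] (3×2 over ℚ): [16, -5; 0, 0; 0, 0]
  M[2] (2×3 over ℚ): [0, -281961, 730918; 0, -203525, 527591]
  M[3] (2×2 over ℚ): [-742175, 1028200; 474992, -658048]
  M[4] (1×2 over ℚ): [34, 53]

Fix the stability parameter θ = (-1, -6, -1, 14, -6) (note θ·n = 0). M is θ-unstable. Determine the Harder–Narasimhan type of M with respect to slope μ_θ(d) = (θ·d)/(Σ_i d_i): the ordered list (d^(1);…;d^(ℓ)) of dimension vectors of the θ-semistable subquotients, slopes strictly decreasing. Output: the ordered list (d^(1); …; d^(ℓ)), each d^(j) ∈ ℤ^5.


Via rank(M_{q-1}∘⋯∘M_p): M ≅ I[1,1], I[1,2], I[2,3], I[2,5], I[4,4].
μ_θ-semistable layers: μ^(1)=14; μ^(2)=4; μ^(3)=-1; μ^(4)=-7/2; μ^(5)=-6

((0, 0, 0, 1, 0); (0, 0, 0, 1, 1); (1, 0, 2, 0, 0); (1, 1, 0, 0, 0); (0, 2, 0, 0, 0))


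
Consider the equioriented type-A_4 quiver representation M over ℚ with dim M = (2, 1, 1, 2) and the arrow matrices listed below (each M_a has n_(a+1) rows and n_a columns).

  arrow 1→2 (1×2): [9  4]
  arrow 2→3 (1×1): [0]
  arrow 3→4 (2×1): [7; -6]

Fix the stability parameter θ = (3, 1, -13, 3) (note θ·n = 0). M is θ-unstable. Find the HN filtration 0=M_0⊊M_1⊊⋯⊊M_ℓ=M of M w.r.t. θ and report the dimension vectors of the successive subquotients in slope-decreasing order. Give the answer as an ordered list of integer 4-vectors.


Interval decomposition of M: I[1,1], I[1,2], I[3,4], I[4,4].
HN type (ℓ=3): μ^(1)=3; μ^(2)=2; μ^(3)=-13

((1, 0, 0, 2); (1, 1, 0, 0); (0, 0, 1, 0))


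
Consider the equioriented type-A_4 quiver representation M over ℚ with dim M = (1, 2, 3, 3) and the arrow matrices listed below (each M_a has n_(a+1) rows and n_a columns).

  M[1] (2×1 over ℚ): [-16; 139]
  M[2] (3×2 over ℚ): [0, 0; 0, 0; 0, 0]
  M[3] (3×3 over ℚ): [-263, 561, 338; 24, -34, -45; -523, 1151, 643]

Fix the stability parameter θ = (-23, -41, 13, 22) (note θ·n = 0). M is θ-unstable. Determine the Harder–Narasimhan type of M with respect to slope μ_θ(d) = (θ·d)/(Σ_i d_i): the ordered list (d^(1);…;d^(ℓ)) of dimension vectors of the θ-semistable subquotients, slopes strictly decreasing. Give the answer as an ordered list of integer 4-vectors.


Interval decomposition of M: I[1,2], I[2,2], I[3,3], I[3,4]^2, I[4,4].
HN type (ℓ=4): μ^(1)=22; μ^(2)=13; μ^(3)=-32; μ^(4)=-41

((0, 0, 0, 3); (0, 0, 3, 0); (1, 1, 0, 0); (0, 1, 0, 0))


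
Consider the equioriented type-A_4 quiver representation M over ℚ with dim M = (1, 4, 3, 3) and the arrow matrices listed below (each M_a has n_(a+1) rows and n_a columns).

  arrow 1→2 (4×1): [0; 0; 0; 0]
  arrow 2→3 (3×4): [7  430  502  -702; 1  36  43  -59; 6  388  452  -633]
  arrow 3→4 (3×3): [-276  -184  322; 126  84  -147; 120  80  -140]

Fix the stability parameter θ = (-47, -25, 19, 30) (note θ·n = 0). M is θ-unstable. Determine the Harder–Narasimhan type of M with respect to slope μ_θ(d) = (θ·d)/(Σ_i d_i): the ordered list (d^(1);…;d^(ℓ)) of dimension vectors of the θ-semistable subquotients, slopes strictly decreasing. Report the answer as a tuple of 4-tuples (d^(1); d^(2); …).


Barcode: M ≅ I[1,1], I[2,2], I[2,3]^2, I[2,4], I[4,4]^2. HN layers by μ_θ (4 steps, strictly decreasing):
  μ^(1)=30; μ^(2)=19; μ^(3)=-25; μ^(4)=-47

((0, 0, 0, 3); (0, 0, 3, 0); (0, 4, 0, 0); (1, 0, 0, 0))


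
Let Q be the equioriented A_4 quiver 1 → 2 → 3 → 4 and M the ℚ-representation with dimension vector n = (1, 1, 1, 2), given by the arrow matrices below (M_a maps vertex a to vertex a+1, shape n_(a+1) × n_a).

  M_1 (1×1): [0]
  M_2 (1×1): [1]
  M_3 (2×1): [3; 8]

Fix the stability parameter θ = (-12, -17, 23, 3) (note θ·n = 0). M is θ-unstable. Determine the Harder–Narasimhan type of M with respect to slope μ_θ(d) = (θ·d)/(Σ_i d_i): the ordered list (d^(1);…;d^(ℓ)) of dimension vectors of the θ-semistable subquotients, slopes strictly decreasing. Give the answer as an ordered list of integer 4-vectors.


Via rank(M_{q-1}∘⋯∘M_p): M ≅ I[1,1], I[2,4], I[4,4].
μ_θ-semistable layers: μ^(1)=13; μ^(2)=3; μ^(3)=-12; μ^(4)=-17

((0, 0, 1, 1); (0, 0, 0, 1); (1, 0, 0, 0); (0, 1, 0, 0))


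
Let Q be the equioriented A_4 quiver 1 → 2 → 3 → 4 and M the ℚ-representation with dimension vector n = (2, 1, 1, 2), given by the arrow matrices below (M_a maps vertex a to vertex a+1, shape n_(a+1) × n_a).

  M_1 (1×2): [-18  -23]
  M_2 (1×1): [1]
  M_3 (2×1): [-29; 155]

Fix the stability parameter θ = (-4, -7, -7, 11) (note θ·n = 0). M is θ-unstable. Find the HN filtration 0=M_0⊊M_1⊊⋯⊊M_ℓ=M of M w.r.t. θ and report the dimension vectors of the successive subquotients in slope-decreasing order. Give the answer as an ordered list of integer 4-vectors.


Interval decomposition of M: I[1,1], I[1,4], I[4,4].
HN type (ℓ=3): μ^(1)=11; μ^(2)=-4; μ^(3)=-6

((0, 0, 0, 2); (1, 0, 0, 0); (1, 1, 1, 0))


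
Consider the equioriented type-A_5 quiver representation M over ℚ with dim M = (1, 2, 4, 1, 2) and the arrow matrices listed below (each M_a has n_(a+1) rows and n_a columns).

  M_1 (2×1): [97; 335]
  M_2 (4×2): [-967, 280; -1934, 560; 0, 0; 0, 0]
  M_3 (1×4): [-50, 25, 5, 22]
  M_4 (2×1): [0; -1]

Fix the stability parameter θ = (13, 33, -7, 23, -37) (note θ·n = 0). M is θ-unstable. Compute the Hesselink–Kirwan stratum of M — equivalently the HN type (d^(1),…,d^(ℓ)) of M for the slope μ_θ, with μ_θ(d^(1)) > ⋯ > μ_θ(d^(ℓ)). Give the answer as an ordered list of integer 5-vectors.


Interval decomposition of M: I[1,3], I[2,2], I[3,3]^2, I[3,5], I[5,5].
HN type (ℓ=4): μ^(1)=33; μ^(2)=13; μ^(3)=-7; μ^(4)=-37

((0, 1, 0, 0, 0); (1, 1, 1, 0, 0); (0, 0, 3, 1, 1); (0, 0, 0, 0, 1))


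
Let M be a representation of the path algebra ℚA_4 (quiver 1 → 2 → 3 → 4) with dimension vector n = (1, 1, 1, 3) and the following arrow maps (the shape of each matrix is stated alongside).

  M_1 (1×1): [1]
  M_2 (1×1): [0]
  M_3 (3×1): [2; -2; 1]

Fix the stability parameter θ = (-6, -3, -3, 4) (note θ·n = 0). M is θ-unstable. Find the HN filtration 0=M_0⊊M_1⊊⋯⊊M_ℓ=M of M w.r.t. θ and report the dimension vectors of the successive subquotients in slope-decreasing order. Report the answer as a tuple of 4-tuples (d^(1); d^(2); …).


Barcode: M ≅ I[1,2], I[3,4], I[4,4]^2. HN layers by μ_θ (3 steps, strictly decreasing):
  μ^(1)=4; μ^(2)=-3; μ^(3)=-6

((0, 0, 0, 3); (0, 1, 1, 0); (1, 0, 0, 0))


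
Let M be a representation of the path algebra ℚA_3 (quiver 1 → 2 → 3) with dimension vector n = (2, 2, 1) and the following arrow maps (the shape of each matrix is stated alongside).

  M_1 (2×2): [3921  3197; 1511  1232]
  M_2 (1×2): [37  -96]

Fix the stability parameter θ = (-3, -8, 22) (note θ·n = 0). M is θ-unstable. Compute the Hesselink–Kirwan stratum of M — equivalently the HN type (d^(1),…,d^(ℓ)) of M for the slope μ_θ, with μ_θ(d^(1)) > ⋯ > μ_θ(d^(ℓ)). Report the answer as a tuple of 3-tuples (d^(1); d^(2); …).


Interval decomposition of M: I[1,2], I[1,3].
HN type (ℓ=2): μ^(1)=22; μ^(2)=-11/2

((0, 0, 1); (2, 2, 0))


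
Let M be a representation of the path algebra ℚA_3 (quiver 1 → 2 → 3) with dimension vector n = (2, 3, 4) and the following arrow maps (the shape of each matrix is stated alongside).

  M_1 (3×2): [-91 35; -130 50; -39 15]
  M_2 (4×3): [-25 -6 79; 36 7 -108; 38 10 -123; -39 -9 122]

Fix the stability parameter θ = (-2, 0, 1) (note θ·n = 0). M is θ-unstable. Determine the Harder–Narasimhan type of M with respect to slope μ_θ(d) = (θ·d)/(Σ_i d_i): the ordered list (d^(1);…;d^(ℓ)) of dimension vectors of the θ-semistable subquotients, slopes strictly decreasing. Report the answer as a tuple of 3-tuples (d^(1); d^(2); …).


Interval decomposition of M: I[1,1], I[1,3], I[2,3]^2, I[3,3].
HN type (ℓ=3): μ^(1)=1; μ^(2)=0; μ^(3)=-2

((0, 0, 4); (0, 3, 0); (2, 0, 0))


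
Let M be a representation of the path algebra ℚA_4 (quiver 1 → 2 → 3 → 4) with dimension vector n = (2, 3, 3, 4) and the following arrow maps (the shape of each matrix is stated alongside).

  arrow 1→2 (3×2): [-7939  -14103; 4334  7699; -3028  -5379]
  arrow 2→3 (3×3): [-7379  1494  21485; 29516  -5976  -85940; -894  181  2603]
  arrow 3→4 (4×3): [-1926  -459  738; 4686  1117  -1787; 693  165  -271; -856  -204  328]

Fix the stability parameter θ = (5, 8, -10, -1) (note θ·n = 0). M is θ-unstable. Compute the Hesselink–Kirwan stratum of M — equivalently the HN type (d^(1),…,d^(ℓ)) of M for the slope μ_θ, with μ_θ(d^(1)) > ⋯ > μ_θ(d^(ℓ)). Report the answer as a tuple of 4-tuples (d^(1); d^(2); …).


Interval decomposition of M: I[1,2], I[1,4], I[2,4], I[3,4], I[4,4].
HN type (ℓ=5): μ^(1)=8; μ^(2)=5; μ^(3)=1/2; μ^(4)=-1; μ^(5)=-10

((0, 1, 0, 0); (1, 0, 0, 0); (1, 1, 1, 1); (0, 1, 1, 3); (0, 0, 1, 0))


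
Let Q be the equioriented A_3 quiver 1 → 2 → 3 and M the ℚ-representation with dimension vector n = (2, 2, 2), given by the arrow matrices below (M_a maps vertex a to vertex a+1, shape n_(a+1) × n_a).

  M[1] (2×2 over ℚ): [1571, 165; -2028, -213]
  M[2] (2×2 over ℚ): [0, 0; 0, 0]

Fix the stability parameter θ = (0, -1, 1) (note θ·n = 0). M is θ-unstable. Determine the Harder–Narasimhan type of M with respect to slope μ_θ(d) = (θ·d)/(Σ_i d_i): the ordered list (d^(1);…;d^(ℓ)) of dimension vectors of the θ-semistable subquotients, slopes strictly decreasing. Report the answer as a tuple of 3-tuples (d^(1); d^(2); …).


Interval decomposition of M: I[1,2]^2, I[3,3]^2.
HN type (ℓ=2): μ^(1)=1; μ^(2)=-1/2

((0, 0, 2); (2, 2, 0))


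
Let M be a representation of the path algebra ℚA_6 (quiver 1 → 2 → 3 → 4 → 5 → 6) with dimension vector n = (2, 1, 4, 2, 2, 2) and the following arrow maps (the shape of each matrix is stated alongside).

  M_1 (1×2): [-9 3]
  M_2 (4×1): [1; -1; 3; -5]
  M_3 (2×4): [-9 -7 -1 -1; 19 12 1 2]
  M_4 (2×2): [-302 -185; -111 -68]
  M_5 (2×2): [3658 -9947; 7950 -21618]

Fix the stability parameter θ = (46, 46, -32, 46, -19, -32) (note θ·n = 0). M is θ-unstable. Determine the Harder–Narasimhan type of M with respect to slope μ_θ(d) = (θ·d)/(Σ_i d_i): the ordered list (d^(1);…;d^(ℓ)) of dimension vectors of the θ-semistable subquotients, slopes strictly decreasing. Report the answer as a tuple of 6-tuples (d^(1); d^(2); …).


Interval decomposition of M: I[1,1], I[1,3], I[3,3], I[3,6]^2.
HN type (ℓ=4): μ^(1)=46; μ^(2)=20; μ^(3)=-5/3; μ^(4)=-32

((1, 0, 0, 0, 0, 0); (1, 1, 1, 0, 0, 0); (0, 0, 0, 2, 2, 2); (0, 0, 3, 0, 0, 0))


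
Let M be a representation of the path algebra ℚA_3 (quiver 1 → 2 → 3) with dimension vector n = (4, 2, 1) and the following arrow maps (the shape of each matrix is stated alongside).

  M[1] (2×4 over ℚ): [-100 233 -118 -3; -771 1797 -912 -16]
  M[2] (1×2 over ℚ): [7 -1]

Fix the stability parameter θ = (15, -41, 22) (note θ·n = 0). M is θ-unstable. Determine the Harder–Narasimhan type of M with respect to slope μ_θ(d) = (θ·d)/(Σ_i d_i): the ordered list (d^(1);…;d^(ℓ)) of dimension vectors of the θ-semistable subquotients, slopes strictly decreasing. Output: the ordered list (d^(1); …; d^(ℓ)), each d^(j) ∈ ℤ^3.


Barcode: M ≅ I[1,1]^2, I[1,2], I[1,3]. HN layers by μ_θ (3 steps, strictly decreasing):
  μ^(1)=22; μ^(2)=15; μ^(3)=-13

((0, 0, 1); (2, 0, 0); (2, 2, 0))


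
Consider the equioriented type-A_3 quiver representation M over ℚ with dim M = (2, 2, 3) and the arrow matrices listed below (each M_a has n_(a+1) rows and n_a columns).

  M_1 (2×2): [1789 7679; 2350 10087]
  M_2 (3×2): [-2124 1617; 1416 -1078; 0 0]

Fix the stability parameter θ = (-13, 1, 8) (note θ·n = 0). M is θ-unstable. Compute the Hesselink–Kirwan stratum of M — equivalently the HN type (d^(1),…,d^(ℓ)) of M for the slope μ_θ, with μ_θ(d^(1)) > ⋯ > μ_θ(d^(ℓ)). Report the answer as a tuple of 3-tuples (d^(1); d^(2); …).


Interval decomposition of M: I[1,2], I[1,3], I[3,3]^2.
HN type (ℓ=3): μ^(1)=8; μ^(2)=1; μ^(3)=-13

((0, 0, 3); (0, 2, 0); (2, 0, 0))


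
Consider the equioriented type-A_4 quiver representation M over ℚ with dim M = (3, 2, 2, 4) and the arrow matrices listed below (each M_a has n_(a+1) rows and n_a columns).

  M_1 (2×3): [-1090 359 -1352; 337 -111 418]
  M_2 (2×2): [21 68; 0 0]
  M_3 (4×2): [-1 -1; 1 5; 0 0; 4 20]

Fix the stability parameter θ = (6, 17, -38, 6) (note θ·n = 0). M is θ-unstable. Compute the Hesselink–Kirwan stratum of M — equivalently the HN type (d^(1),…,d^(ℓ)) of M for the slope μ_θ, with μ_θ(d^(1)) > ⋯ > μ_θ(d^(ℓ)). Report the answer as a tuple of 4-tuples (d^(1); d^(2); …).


Barcode: M ≅ I[1,1], I[1,2], I[1,4], I[3,4], I[4,4]^2. HN layers by μ_θ (4 steps, strictly decreasing):
  μ^(1)=17; μ^(2)=6; μ^(3)=-5; μ^(4)=-38

((0, 1, 0, 0); (2, 0, 0, 4); (1, 1, 1, 0); (0, 0, 1, 0))


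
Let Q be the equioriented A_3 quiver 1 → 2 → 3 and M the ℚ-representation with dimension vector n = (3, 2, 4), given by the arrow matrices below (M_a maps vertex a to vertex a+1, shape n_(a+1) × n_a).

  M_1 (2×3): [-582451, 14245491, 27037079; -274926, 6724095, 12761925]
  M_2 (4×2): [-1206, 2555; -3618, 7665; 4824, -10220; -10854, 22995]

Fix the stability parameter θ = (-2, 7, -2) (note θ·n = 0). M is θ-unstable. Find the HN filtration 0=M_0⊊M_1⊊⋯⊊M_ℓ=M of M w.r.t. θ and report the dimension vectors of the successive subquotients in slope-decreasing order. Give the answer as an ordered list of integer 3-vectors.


Via rank(M_{q-1}∘⋯∘M_p): M ≅ I[1,1], I[1,2], I[1,3], I[3,3]^3.
μ_θ-semistable layers: μ^(1)=7; μ^(2)=5/2; μ^(3)=-2

((0, 1, 0); (0, 1, 1); (3, 0, 3))


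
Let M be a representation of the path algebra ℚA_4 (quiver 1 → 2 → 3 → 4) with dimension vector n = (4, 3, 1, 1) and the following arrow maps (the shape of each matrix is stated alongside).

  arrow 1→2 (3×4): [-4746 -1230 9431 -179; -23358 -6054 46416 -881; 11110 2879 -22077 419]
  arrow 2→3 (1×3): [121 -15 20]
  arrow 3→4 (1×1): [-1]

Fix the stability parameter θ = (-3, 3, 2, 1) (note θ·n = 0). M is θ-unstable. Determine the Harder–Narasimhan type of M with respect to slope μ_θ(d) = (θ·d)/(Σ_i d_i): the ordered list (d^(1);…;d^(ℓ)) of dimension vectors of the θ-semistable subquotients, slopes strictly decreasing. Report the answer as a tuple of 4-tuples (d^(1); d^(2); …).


Interval decomposition of M: I[1,1], I[1,2]^2, I[1,4].
HN type (ℓ=3): μ^(1)=3; μ^(2)=2; μ^(3)=-3

((0, 2, 0, 0); (0, 1, 1, 1); (4, 0, 0, 0))


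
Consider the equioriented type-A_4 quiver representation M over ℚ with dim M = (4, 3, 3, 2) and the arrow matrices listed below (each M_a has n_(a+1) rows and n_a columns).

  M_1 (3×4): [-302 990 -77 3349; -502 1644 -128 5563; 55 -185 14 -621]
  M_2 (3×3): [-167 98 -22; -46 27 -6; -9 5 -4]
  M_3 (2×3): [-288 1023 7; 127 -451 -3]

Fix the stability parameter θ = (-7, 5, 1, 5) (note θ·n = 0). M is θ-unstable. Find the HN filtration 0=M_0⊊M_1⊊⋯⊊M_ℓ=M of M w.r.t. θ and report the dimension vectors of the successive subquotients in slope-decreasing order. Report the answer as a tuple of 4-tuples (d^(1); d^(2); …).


Interval decomposition of M: I[1,1], I[1,2], I[1,4]^2, I[3,3].
HN type (ℓ=4): μ^(1)=5; μ^(2)=3; μ^(3)=1; μ^(4)=-7

((0, 1, 0, 2); (0, 2, 2, 0); (0, 0, 1, 0); (4, 0, 0, 0))


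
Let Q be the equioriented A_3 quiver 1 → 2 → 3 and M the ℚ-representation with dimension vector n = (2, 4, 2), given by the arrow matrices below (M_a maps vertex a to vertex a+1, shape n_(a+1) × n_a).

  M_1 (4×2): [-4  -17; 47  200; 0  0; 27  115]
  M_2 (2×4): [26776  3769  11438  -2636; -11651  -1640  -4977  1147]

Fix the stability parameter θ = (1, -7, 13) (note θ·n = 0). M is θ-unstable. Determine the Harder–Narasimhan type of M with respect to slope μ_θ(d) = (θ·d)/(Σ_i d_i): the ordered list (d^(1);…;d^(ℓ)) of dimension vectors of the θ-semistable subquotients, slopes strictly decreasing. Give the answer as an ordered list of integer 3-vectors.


Via rank(M_{q-1}∘⋯∘M_p): M ≅ I[1,2], I[1,3], I[2,2], I[2,3].
μ_θ-semistable layers: μ^(1)=13; μ^(2)=-3; μ^(3)=-7

((0, 0, 2); (2, 2, 0); (0, 2, 0))


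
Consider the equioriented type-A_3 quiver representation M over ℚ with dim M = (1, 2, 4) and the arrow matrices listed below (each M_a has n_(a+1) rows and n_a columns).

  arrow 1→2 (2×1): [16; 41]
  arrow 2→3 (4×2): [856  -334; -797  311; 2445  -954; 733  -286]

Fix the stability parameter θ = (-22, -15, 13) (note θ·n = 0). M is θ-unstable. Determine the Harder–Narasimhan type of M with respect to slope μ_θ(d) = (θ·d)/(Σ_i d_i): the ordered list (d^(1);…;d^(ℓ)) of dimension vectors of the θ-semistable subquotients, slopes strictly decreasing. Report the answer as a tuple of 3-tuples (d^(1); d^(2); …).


Via rank(M_{q-1}∘⋯∘M_p): M ≅ I[1,3], I[2,3], I[3,3]^2.
μ_θ-semistable layers: μ^(1)=13; μ^(2)=-15; μ^(3)=-22

((0, 0, 4); (0, 2, 0); (1, 0, 0))


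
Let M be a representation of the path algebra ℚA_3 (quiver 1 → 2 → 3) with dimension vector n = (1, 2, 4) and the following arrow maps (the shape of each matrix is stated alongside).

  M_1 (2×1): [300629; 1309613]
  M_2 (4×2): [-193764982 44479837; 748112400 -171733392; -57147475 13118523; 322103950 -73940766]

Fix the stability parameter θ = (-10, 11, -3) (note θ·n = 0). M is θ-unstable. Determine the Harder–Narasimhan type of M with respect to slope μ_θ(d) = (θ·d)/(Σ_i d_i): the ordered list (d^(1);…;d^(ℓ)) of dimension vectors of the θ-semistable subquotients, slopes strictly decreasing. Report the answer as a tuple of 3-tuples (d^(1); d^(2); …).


Barcode: M ≅ I[1,3], I[2,3], I[3,3]^2. HN layers by μ_θ (3 steps, strictly decreasing):
  μ^(1)=4; μ^(2)=-3; μ^(3)=-10

((0, 2, 2); (0, 0, 2); (1, 0, 0))
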